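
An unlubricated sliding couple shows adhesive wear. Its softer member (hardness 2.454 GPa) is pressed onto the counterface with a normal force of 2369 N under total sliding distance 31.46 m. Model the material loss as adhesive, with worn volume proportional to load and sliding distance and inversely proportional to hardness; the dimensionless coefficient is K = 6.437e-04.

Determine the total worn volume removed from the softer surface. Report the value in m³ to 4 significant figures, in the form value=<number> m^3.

value=1.955e-08 m^3

Each operation keeps full float precision, and intermediates are printed rounded, and one last rounding, at 4 significant figures.
Convert: Hardness H = 2.454 GPa = 2.454e+09 Pa.
SI base units throughout: W = 2369 N, H = 2.454e+09 Pa, K = 6.437e-04.
Worn volume V = K·W·L/H = 6.437e-04 · 2369 · 31.46 / 2.454e+09 = 1.955e-08 m³.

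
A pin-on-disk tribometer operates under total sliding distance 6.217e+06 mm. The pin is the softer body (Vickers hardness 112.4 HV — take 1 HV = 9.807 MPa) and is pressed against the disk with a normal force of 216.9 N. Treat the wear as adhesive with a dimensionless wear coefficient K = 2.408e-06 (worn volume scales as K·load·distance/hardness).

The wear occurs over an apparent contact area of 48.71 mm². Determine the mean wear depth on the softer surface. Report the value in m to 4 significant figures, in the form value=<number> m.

Intermediate values are displayed rounded — all working math holds full float precision. Rounded once at the end, at four significant digits.
Convert: Sliding distance L = 6.217e+06 mm = 6217 m.
Convert: Hardness H = 112.4 HV × 9.807 MPa/HV = 1102 MPa = 1.102e+09 Pa.
Convert: Contact area A = 48.71 mm² = 4.871e-05 m².
As SI base values: W = 216.9 N, H = 1.102e+09 Pa, K = 2.408e-06.
The Archard volume V = K·W·L/H = 2.408e-06 · 216.9 · 6217 / 1.102e+09 = 2.946e-09 m³.
Depth of wear h = V/A = 2.946e-09 / 4.871e-05 = 6.048e-05 m.

value=6.048e-05 m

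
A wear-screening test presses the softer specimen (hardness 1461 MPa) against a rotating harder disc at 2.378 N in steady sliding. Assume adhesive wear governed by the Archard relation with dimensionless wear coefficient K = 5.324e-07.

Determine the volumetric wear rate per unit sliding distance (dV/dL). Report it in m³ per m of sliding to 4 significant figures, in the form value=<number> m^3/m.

Intermediates are displayed rounded, and each operation runs at exact precision. Rounded once at the end to 4 significant digits.
Hardness H = 1461 MPa = 1.461e+09 Pa.
Collected in SI base units: W = 2.378 N, H = 1.461e+09 Pa, K = 5.324e-07.
Volumetric rate dV/dL = K·W/H (no L dependence): 5.324e-07 · 2.378 / 1.461e+09 = 8.666e-16 m³/m.

value=8.666e-16 m^3/m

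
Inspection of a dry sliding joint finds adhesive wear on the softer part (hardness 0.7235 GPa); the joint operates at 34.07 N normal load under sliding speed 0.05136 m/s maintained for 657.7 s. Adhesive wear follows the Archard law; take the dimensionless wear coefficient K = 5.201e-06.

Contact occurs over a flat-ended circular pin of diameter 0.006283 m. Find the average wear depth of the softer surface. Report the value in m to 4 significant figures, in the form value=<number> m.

All arithmetic runs at exact precision. Intermediates are displayed rounded. Rounded once at the end, at four significant figures.
Convert: Distance L = v·t = 0.05136 m/s × 657.7 s = 33.78 m.
Convert: Hardness H = 0.7235 GPa = 7.235e+08 Pa.
Convert: Contact area A = π·d²/4 = π·(0.006283 m)²/4 = 3.100e-05 m².
Expressed in SI base units: W = 34.07 N, H = 7.235e+08 Pa, K = 5.201e-06.
The Archard volume V = K·W·L/H = 5.201e-06 · 34.07 · 33.78 / 7.235e+08 = 8.273e-12 m³.
Wear depth h = V/A = 8.273e-12 / 3.100e-05 = 2.668e-07 m.

value=2.668e-07 m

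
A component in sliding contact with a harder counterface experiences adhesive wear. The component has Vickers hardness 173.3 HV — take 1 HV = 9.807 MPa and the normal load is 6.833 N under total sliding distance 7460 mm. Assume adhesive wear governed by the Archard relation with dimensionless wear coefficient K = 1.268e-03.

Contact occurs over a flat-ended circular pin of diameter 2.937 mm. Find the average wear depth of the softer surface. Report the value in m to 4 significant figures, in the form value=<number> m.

value=5.614e-06 m

The algebra holds full precision — the intermediates appear rounded — one final rounding to four significant digits.
The distance L = 7460 mm = 7.460 m.
Hardness H = 173.3 HV × 9.807 MPa/HV = 1700 MPa = 1.700e+09 Pa.
Pin diameter d = 2.937 mm = 0.002937 m. Contact area A = π·d²/4 = π·(0.002937 m)²/4 = 6.775e-06 m².
Restated in SI base units: W = 6.833 N, H = 1.700e+09 Pa, K = 1.268e-03.
Archard relation: V = K·W·L/H = 1.268e-03 · 6.833 · 7.460 / 1.700e+09 = 3.803e-11 m³.
Average depth h = V/A = 3.803e-11 / 6.775e-06 = 5.614e-06 m.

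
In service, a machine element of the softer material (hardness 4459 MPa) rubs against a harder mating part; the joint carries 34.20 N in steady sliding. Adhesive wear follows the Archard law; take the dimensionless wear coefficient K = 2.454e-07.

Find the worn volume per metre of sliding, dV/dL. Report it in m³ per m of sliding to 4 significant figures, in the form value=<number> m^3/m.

All working math holds full precision, and quoted intermediates are rounded — one final rounding, at four significant figures.
Hardness H = 4459 MPa = 4.459e+09 Pa.
Working in SI base units: W = 34.20 N, H = 4.459e+09 Pa, K = 2.454e-07.
Rate of wear dV/dL = K·W/H (no L dependence): 2.454e-07 · 34.20 / 4.459e+09 = 1.882e-15 m³/m.

value=1.882e-15 m^3/m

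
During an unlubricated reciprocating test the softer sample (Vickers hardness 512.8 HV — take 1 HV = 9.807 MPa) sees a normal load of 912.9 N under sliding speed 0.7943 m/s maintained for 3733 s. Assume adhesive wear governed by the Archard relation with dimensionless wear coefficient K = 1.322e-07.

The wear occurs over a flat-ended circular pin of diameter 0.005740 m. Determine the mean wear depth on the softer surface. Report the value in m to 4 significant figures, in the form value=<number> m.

Intermediate values are shown rounded; the algebra maintains exact precision; a single final rounding, at 4 significant digits.
Sliding distance L = v·t = 0.7943 m/s × 3733 s = 2965 m.
Hardness H = 512.8 HV × 9.807 MPa/HV = 5029 MPa = 5.029e+09 Pa.
Contact area A = π·d²/4 = π·(0.005740 m)²/4 = 2.588e-05 m².
As SI base values: W = 912.9 N, H = 5.029e+09 Pa, K = 1.322e-07.
Wear volume V = K·W·L/H = 1.322e-07 · 912.9 · 2965 / 5.029e+09 = 7.116e-11 m³.
Wear depth h = V/A = 7.116e-11 / 2.588e-05 = 2.750e-06 m.

value=2.750e-06 m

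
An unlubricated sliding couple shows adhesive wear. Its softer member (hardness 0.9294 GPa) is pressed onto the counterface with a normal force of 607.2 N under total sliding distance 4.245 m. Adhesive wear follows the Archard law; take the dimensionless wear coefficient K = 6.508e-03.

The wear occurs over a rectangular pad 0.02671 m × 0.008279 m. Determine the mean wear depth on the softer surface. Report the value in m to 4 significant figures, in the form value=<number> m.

value=8.162e-05 m

Quoted intermediates are rounded, and every step maintains exact precision; one final rounding to 4 significant digits.
Hardness H = 0.9294 GPa = 9.294e+08 Pa.
Contact area A = 0.02671 m × 0.008279 m = 2.211e-04 m².
Expressed in SI base units: W = 607.2 N, H = 9.294e+08 Pa, K = 6.508e-03.
Volume removed: V = K·W·L/H = 6.508e-03 · 607.2 · 4.245 / 9.294e+08 = 1.805e-08 m³.
Depth h = V/A = 1.805e-08 / 2.211e-04 = 8.162e-05 m.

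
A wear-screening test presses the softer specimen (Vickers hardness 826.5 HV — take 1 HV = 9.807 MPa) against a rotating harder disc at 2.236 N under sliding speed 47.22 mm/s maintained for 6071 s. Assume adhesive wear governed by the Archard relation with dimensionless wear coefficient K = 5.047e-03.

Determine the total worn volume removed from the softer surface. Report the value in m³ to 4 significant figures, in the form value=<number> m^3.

Intermediates are displayed rounded. All working math keeps exact precision. Rounded just once, at 4 significant digits.
Sliding speed v = 47.22 mm/s = 0.04722 m/s. The distance L = v·t = 0.04722 m/s × 6071 s = 286.7 m.
Hardness H = 826.5 HV × 9.807 MPa/HV = 8105 MPa = 8.105e+09 Pa.
Collected in SI base units: W = 2.236 N, H = 8.105e+09 Pa, K = 5.047e-03.
Archard relation: V = K·W·L/H = 5.047e-03 · 2.236 · 286.7 / 8.105e+09 = 3.991e-10 m³.

value=3.991e-10 m^3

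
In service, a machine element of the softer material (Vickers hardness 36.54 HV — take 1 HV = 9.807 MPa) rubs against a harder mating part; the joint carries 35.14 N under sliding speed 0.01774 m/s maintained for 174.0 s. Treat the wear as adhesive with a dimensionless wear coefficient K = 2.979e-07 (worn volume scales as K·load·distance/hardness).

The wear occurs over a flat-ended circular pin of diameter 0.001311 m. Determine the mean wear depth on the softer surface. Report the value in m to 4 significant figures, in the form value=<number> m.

value=6.680e-08 m

The algebra runs at full precision; the intermediates are displayed rounded; a single final rounding to four significant digits.
Convert: Distance covered L = v·t = 0.01774 m/s × 174.0 s = 3.087 m.
Convert: Hardness H = 36.54 HV × 9.807 MPa/HV = 358.3 MPa = 3.583e+08 Pa.
Convert: Contact area A = π·d²/4 = π·(0.001311 m)²/4 = 1.350e-06 m².
In SI base units, W = 35.14 N, H = 3.583e+08 Pa, K = 2.979e-07.
Worn volume V = K·W·L/H = 2.979e-07 · 35.14 · 3.087 / 3.583e+08 = 9.017e-14 m³.
Depth h = V/A = 9.017e-14 / 1.350e-06 = 6.680e-08 m.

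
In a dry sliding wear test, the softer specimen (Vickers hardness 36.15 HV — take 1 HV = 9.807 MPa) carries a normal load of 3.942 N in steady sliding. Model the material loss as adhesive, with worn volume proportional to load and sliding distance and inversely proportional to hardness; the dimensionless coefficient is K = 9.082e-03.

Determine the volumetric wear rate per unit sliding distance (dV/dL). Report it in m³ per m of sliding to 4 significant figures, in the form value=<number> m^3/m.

value=1.010e-10 m^3/m

All working math carries full float precision. Intermediates appear rounded, and one final rounding: four significant digits.
Convert: Hardness H = 36.15 HV × 9.807 MPa/HV = 354.5 MPa = 3.545e+08 Pa.
SI base units throughout: W = 3.942 N, H = 3.545e+08 Pa, K = 9.082e-03.
The wear rate dV/dL = K·W/H: 9.082e-03 · 3.942 / 3.545e+08 = 1.010e-10 m³/m.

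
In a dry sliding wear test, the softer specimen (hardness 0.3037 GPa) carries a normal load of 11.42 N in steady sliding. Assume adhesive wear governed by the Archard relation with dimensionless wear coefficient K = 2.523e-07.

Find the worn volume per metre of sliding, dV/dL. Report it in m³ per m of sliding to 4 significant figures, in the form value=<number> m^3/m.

value=9.487e-15 m^3/m

Intermediate values are printed rounded — every step holds full precision; rounded just once: four significant digits.
Hardness H = 0.3037 GPa = 3.037e+08 Pa.
As SI base values: W = 11.42 N, H = 3.037e+08 Pa, K = 2.523e-07.
Rate of wear dV/dL = K·W/H (independent of L): 2.523e-07 · 11.42 / 3.037e+08 = 9.487e-15 m³/m.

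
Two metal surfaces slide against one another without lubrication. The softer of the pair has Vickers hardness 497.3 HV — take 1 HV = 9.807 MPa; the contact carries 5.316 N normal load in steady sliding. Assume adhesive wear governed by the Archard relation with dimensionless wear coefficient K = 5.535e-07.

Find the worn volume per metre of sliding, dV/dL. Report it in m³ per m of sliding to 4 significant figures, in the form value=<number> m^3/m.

value=6.033e-16 m^3/m

Shown intermediates are rounded — the algebra holds full float precision, and a lone final rounding to four significant figures.
Hardness H = 497.3 HV × 9.807 MPa/HV = 4877 MPa = 4.877e+09 Pa.
Working in SI base units: W = 5.316 N, H = 4.877e+09 Pa, K = 5.535e-07.
Rate of wear dV/dL = K·W/H: 5.535e-07 · 5.316 / 4.877e+09 = 6.033e-16 m³/m.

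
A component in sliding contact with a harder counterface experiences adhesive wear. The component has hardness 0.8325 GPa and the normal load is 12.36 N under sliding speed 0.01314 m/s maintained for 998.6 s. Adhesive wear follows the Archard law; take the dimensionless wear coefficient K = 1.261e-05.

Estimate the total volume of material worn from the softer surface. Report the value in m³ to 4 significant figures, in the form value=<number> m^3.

value=2.457e-12 m^3

Intermediates are displayed rounded; every step carries full float precision, and rounded just once: 4 significant digits.
Path length L = v·t = 0.01314 m/s × 998.6 s = 13.12 m.
Hardness H = 0.8325 GPa = 8.325e+08 Pa.
Restated in SI base units: W = 12.36 N, H = 8.325e+08 Pa, K = 1.261e-05.
Archard relation: V = K·W·L/H = 1.261e-05 · 12.36 · 13.12 / 8.325e+08 = 2.457e-12 m³.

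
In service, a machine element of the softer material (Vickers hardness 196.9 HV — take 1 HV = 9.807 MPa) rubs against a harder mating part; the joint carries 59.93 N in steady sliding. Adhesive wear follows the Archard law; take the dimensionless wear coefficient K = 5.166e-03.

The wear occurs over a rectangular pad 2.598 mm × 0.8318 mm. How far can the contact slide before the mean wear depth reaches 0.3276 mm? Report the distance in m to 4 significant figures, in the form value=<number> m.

Displayed values are rounded — the algebra carries full precision, and one final rounding, at 4 significant figures.
Hardness H = 196.9 HV × 9.807 MPa/HV = 1931 MPa = 1.931e+09 Pa.
Pad sides 2.598 mm × 0.8318 mm = 2.598e-03 m × 8.318e-04 m. Contact area A = 2.598e-03 m × 8.318e-04 m = 2.161e-06 m².
Depth limit h_lim = 0.3276 mm = 3.276e-04 m.
In SI base units, W = 59.93 N, H = 1.931e+09 Pa, K = 5.166e-03.
Permissible volume V_lim = h_lim·A = 3.276e-04 · 2.161e-06 = 7.079e-10 m³.
Inverting, life L = V_lim·H/(K·W) = 7.079e-10 · 1.931e+09 / (5.166e-03 · 59.93) = 4.416 m.

value=4.416 m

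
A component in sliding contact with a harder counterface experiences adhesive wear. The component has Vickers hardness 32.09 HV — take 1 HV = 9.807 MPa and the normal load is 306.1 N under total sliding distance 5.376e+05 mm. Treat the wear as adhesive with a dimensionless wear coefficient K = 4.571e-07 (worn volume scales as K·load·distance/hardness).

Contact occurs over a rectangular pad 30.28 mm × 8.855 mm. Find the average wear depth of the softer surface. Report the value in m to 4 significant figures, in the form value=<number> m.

value=8.914e-07 m

All working math carries full float precision; the intermediates appear rounded, and one last rounding: 4 significant figures.
Convert: Distance L = 5.376e+05 mm = 537.6 m.
Convert: Hardness H = 32.09 HV × 9.807 MPa/HV = 314.7 MPa = 3.147e+08 Pa.
Convert: Pad sides 30.28 mm × 8.855 mm = 0.03028 m × 0.008855 m. Contact area A = 0.03028 m × 0.008855 m = 2.681e-04 m².
Collected in SI base units: W = 306.1 N, H = 3.147e+08 Pa, K = 4.571e-07.
Volume removed: V = K·W·L/H = 4.571e-07 · 306.1 · 537.6 / 3.147e+08 = 2.390e-10 m³.
Depth h = V/A = 2.390e-10 / 2.681e-04 = 8.914e-07 m.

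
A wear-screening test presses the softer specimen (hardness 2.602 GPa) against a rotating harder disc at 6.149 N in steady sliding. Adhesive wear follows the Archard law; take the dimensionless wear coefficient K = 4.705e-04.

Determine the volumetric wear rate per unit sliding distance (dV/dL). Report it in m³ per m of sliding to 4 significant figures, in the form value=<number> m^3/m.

value=1.112e-12 m^3/m

The algebra keeps full float precision. The intermediates are shown rounded; a lone final rounding: 4 significant digits.
Convert: Hardness H = 2.602 GPa = 2.602e+09 Pa.
SI base units throughout: W = 6.149 N, H = 2.602e+09 Pa, K = 4.705e-04.
Rate of wear dV/dL = K·W/H (no L dependence): 4.705e-04 · 6.149 / 2.602e+09 = 1.112e-12 m³/m.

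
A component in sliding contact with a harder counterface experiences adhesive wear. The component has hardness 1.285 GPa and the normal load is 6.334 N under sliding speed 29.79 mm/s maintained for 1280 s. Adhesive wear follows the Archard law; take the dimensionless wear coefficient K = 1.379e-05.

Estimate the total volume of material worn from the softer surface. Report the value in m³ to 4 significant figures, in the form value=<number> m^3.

value=2.592e-12 m^3

Each operation runs at full precision, and intermediate values appear rounded, and a lone final rounding, at four significant figures.
Convert: Sliding speed v = 29.79 mm/s = 0.02979 m/s. Distance covered L = v·t = 0.02979 m/s × 1280 s = 38.13 m.
Convert: Hardness H = 1.285 GPa = 1.285e+09 Pa.
Restated in SI base units: W = 6.334 N, H = 1.285e+09 Pa, K = 1.379e-05.
Worn volume V = K·W·L/H = 1.379e-05 · 6.334 · 38.13 / 1.285e+09 = 2.592e-12 m³.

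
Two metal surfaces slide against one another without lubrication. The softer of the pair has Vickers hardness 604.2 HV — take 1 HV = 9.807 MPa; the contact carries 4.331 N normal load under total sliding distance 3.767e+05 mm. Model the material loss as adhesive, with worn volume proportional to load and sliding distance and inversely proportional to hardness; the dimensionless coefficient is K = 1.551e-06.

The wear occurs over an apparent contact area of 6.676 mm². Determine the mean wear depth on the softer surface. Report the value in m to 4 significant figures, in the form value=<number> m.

The computation holds full float precision — intermediate values are displayed rounded. Rounded once at the end, at 4 significant digits.
The distance L = 3.767e+05 mm = 376.7 m.
Hardness H = 604.2 HV × 9.807 MPa/HV = 5925 MPa = 5.925e+09 Pa.
Contact area A = 6.676 mm² = 6.676e-06 m².
Working in SI base units: W = 4.331 N, H = 5.925e+09 Pa, K = 1.551e-06.
Archard volume V = K·W·L/H = 1.551e-06 · 4.331 · 376.7 / 5.925e+09 = 4.270e-13 m³.
Average depth h = V/A = 4.270e-13 / 6.676e-06 = 6.397e-08 m.

value=6.397e-08 m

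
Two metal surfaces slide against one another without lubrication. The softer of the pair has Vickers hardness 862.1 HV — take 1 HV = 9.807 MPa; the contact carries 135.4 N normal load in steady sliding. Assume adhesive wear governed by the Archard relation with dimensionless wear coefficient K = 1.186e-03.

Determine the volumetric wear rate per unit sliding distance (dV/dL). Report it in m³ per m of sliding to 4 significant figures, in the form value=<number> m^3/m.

The computation holds full precision — the intermediates are displayed rounded; a lone final rounding, at four significant figures.
Convert: Hardness H = 862.1 HV × 9.807 MPa/HV = 8455 MPa = 8.455e+09 Pa.
As SI base values: W = 135.4 N, H = 8.455e+09 Pa, K = 1.186e-03.
The wear rate dV/dL = K·W/H — distance-free: 1.186e-03 · 135.4 / 8.455e+09 = 1.899e-11 m³/m.

value=1.899e-11 m^3/m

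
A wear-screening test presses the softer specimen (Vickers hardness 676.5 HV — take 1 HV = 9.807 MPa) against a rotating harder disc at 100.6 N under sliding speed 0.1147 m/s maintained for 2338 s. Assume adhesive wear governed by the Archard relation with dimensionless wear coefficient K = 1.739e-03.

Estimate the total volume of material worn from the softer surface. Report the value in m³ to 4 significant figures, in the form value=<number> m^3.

value=7.071e-09 m^3

The algebra carries full precision; intermediates are displayed rounded. Rounded once at the end: four significant digits.
Sliding distance L = v·t = 0.1147 m/s × 2338 s = 268.2 m.
Hardness H = 676.5 HV × 9.807 MPa/HV = 6634 MPa = 6.634e+09 Pa.
SI base units throughout: W = 100.6 N, H = 6.634e+09 Pa, K = 1.739e-03.
Apply Archard: V = K·W·L/H = 1.739e-03 · 100.6 · 268.2 / 6.634e+09 = 7.071e-09 m³.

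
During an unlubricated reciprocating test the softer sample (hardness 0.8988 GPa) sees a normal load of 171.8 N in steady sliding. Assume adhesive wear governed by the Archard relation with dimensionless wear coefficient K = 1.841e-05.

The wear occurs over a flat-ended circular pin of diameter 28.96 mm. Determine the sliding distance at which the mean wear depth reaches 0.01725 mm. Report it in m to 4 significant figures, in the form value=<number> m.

Intermediate values appear rounded — every step keeps exact precision. Rounded once at the end to 4 significant figures.
Convert: Hardness H = 0.8988 GPa = 8.988e+08 Pa.
Convert: Pin diameter d = 28.96 mm = 0.02896 m. Contact area A = π·d²/4 = π·(0.02896 m)²/4 = 6.587e-04 m².
Convert: Depth limit h_lim = 0.01725 mm = 1.725e-05 m.
Working in SI base units: W = 171.8 N, H = 8.988e+08 Pa, K = 1.841e-05.
Limit volume V_lim = h_lim·A = 1.725e-05 · 6.587e-04 = 1.136e-08 m³.
Thus life L = V_lim·H/(K·W) = 1.136e-08 · 8.988e+08 / (1.841e-05 · 171.8) = 3229 m.

value=3229 m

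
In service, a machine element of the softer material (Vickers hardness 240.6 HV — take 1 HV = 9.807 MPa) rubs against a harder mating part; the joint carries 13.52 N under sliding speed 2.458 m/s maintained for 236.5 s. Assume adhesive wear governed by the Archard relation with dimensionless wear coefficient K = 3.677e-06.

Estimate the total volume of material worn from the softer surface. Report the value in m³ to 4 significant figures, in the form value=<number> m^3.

value=1.225e-11 m^3

All working math maintains full precision — the intermediates are printed rounded. Rounded once at the end to 4 significant figures.
Convert: Total distance L = v·t = 2.458 m/s × 236.5 s = 581.3 m.
Convert: Hardness H = 240.6 HV × 9.807 MPa/HV = 2360 MPa = 2.360e+09 Pa.
Restated in SI base units: W = 13.52 N, H = 2.360e+09 Pa, K = 3.677e-06.
Volume removed: V = K·W·L/H = 3.677e-06 · 13.52 · 581.3 / 2.360e+09 = 1.225e-11 m³.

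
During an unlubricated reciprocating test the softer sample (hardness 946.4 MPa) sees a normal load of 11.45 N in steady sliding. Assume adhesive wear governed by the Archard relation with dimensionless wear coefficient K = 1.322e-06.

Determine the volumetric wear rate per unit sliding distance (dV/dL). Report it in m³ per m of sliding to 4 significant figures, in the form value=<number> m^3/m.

The algebra keeps exact precision — the intermediates are printed rounded. Rounded just once: 4 significant figures.
Convert: Hardness H = 946.4 MPa = 9.464e+08 Pa.
Collected in SI base units: W = 11.45 N, H = 9.464e+08 Pa, K = 1.322e-06.
Volumetric rate dV/dL = K·W/H (independent of L): 1.322e-06 · 11.45 / 9.464e+08 = 1.599e-14 m³/m.

value=1.599e-14 m^3/m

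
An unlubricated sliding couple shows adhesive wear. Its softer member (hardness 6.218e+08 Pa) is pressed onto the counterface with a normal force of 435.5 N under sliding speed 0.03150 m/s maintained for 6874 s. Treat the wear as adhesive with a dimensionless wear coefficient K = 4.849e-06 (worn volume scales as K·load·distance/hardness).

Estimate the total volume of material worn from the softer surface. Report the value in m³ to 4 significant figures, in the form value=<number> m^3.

value=7.354e-10 m^3

Intermediate values are displayed rounded, and every step runs at full precision. Rounded just once to 4 significant figures.
The distance L = v·t = 0.03150 m/s × 6874 s = 216.5 m.
As SI base values: W = 435.5 N, H = 6.218e+08 Pa, K = 4.849e-06.
By Archard's law, V = K·W·L/H = 4.849e-06 · 435.5 · 216.5 / 6.218e+08 = 7.354e-10 m³.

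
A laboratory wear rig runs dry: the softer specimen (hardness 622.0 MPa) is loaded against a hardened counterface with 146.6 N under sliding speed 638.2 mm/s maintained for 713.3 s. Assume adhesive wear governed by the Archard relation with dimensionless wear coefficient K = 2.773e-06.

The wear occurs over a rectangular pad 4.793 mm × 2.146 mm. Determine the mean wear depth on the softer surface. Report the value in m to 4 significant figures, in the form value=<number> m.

Every step runs at full precision; intermediates are shown rounded — rounded just once: 4 significant figures.
Sliding speed v = 638.2 mm/s = 0.6382 m/s. Total distance L = v·t = 0.6382 m/s × 713.3 s = 455.2 m.
Hardness H = 622.0 MPa = 6.220e+08 Pa.
Pad sides 4.793 mm × 2.146 mm = 0.004793 m × 0.002146 m. Contact area A = 0.004793 m × 0.002146 m = 1.029e-05 m².
Expressed in SI base units: W = 146.6 N, H = 6.220e+08 Pa, K = 2.773e-06.
Worn volume V = K·W·L/H = 2.773e-06 · 146.6 · 455.2 / 6.220e+08 = 2.975e-10 m³.
Mean wear depth h = V/A = 2.975e-10 / 1.029e-05 = 2.893e-05 m.

value=2.893e-05 m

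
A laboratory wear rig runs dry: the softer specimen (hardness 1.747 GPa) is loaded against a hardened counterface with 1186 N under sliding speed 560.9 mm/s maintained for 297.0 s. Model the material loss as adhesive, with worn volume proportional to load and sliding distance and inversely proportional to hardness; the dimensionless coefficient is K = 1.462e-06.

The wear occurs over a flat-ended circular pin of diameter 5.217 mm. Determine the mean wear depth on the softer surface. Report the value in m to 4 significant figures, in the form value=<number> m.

The intermediates are shown rounded; all arithmetic maintains exact precision — a single final rounding: four significant digits.
Sliding speed v = 560.9 mm/s = 0.5609 m/s. Distance covered L = v·t = 0.5609 m/s × 297.0 s = 166.6 m.
Hardness H = 1.747 GPa = 1.747e+09 Pa.
Pin diameter d = 5.217 mm = 0.005217 m. Contact area A = π·d²/4 = π·(0.005217 m)²/4 = 2.138e-05 m².
Expressed in SI base units: W = 1186 N, H = 1.747e+09 Pa, K = 1.462e-06.
Worn volume V = K·W·L/H = 1.462e-06 · 1186 · 166.6 / 1.747e+09 = 1.653e-10 m³.
Depth of wear h = V/A = 1.653e-10 / 2.138e-05 = 7.735e-06 m.

value=7.735e-06 m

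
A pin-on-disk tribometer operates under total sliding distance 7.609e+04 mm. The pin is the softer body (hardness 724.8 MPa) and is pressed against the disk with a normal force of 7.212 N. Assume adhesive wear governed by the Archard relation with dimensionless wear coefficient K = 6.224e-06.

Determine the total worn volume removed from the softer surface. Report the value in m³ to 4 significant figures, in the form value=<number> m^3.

value=4.712e-12 m^3

Intermediates are shown rounded. All arithmetic keeps full float precision — a lone final rounding: four significant digits.
Sliding distance L = 7.609e+04 mm = 76.09 m.
Hardness H = 724.8 MPa = 7.248e+08 Pa.
As SI base values: W = 7.212 N, H = 7.248e+08 Pa, K = 6.224e-06.
Archard volume V = K·W·L/H = 6.224e-06 · 7.212 · 76.09 / 7.248e+08 = 4.712e-12 m³.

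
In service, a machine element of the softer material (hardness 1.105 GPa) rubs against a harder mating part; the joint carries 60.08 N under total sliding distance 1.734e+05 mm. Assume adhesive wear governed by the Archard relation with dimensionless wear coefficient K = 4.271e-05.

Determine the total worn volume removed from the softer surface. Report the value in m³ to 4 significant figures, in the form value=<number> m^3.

Shown intermediates are rounded — the algebra carries full float precision. Rounded once at the end: four significant digits.
The distance L = 1.734e+05 mm = 173.4 m.
Hardness H = 1.105 GPa = 1.105e+09 Pa.
Collected in SI base units: W = 60.08 N, H = 1.105e+09 Pa, K = 4.271e-05.
Archard relation: V = K·W·L/H = 4.271e-05 · 60.08 · 173.4 / 1.105e+09 = 4.027e-10 m³.

value=4.027e-10 m^3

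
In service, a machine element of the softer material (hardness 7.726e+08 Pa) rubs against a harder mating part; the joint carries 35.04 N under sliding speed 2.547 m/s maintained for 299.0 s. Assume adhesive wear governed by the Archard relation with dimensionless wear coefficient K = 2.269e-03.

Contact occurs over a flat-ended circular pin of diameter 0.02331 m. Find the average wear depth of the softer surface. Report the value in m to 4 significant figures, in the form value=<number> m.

All arithmetic carries full float precision. Intermediates are printed rounded. Rounded just once, at 4 significant digits.
Convert: Distance covered L = v·t = 2.547 m/s × 299.0 s = 761.6 m.
Convert: Contact area A = π·d²/4 = π·(0.02331 m)²/4 = 4.268e-04 m².
In SI base units: W = 35.04 N, H = 7.726e+08 Pa, K = 2.269e-03.
Archard relation: V = K·W·L/H = 2.269e-03 · 35.04 · 761.6 / 7.726e+08 = 7.837e-08 m³.
Depth h = V/A = 7.837e-08 / 4.268e-04 = 1.836e-04 m.

value=1.836e-04 m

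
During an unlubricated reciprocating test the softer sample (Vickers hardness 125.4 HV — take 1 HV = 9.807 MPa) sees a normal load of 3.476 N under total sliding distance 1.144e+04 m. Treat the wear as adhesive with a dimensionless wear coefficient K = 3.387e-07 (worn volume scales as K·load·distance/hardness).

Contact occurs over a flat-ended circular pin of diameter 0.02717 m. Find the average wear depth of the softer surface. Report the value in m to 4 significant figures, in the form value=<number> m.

Intermediates appear rounded, and all working math maintains full float precision — rounded just once to four significant digits.
Hardness H = 125.4 HV × 9.807 MPa/HV = 1230 MPa = 1.230e+09 Pa.
Contact area A = π·d²/4 = π·(0.02717 m)²/4 = 5.798e-04 m².
In SI base units, W = 3.476 N, H = 1.230e+09 Pa, K = 3.387e-07.
The Archard volume V = K·W·L/H = 3.387e-07 · 3.476 · 1.144e+04 / 1.230e+09 = 1.095e-11 m³.
Depth h = V/A = 1.095e-11 / 5.798e-04 = 1.889e-08 m.

value=1.889e-08 m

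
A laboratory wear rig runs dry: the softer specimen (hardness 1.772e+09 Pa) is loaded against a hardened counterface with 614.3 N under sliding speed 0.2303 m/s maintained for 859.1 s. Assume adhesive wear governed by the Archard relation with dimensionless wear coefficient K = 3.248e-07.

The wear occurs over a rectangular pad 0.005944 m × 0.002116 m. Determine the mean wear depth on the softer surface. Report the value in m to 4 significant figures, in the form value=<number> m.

value=1.771e-06 m

Displayed values are rounded, and all working math carries full precision — a lone final rounding, at 4 significant digits.
Distance covered L = v·t = 0.2303 m/s × 859.1 s = 197.9 m.
Contact area A = 0.005944 m × 0.002116 m = 1.258e-05 m².
Collected in SI base units: W = 614.3 N, H = 1.772e+09 Pa, K = 3.248e-07.
The Archard volume V = K·W·L/H = 3.248e-07 · 614.3 · 197.9 / 1.772e+09 = 2.228e-11 m³.
Wear depth h = V/A = 2.228e-11 / 1.258e-05 = 1.771e-06 m.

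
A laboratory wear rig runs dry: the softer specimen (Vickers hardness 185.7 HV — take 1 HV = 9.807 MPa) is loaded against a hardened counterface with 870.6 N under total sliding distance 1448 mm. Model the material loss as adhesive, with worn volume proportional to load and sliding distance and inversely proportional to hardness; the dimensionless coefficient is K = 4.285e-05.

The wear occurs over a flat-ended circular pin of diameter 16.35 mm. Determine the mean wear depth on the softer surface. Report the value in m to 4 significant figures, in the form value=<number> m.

value=1.413e-07 m

Intermediates appear rounded; all arithmetic carries full float precision, and a single final rounding, at 4 significant figures.
Convert: Path length L = 1448 mm = 1.448 m.
Convert: Hardness H = 185.7 HV × 9.807 MPa/HV = 1821 MPa = 1.821e+09 Pa.
Convert: Pin diameter d = 16.35 mm = 0.01635 m. Contact area A = π·d²/4 = π·(0.01635 m)²/4 = 2.100e-04 m².
In SI base units, W = 870.6 N, H = 1.821e+09 Pa, K = 4.285e-05.
Archard volume V = K·W·L/H = 4.285e-05 · 870.6 · 1.448 / 1.821e+09 = 2.966e-11 m³.
Mean depth h = V/A = 2.966e-11 / 2.100e-04 = 1.413e-07 m.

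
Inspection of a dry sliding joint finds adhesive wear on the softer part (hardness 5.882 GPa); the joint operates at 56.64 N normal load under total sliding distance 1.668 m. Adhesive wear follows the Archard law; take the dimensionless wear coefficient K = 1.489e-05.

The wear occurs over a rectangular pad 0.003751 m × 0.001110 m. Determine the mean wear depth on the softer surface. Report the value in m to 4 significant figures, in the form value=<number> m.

All working math maintains full float precision, and intermediate values are printed rounded, and one last rounding to four significant digits.
Hardness H = 5.882 GPa = 5.882e+09 Pa.
Contact area A = 0.003751 m × 0.001110 m = 4.164e-06 m².
Collected in SI base units: W = 56.64 N, H = 5.882e+09 Pa, K = 1.489e-05.
Archard volume V = K·W·L/H = 1.489e-05 · 56.64 · 1.668 / 5.882e+09 = 2.392e-13 m³.
Mean depth h = V/A = 2.392e-13 / 4.164e-06 = 5.744e-08 m.

value=5.744e-08 m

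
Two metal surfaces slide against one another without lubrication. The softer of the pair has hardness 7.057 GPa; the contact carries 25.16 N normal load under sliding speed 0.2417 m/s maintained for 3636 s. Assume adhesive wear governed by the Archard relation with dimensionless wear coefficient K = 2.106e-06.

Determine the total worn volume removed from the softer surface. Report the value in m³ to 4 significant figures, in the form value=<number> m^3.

value=6.599e-12 m^3

Shown intermediates are rounded. The algebra maintains full float precision — a single final rounding, at 4 significant digits.
Total distance L = v·t = 0.2417 m/s × 3636 s = 878.8 m.
Hardness H = 7.057 GPa = 7.057e+09 Pa.
Working in SI base units: W = 25.16 N, H = 7.057e+09 Pa, K = 2.106e-06.
Archard volume V = K·W·L/H = 2.106e-06 · 25.16 · 878.8 / 7.057e+09 = 6.599e-12 m³.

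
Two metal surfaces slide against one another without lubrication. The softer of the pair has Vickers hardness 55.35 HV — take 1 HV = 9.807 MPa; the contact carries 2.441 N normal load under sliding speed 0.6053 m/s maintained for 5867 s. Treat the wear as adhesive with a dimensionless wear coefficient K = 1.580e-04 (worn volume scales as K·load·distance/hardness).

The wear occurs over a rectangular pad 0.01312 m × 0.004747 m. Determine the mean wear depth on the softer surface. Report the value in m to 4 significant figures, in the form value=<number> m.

value=4.051e-05 m

The algebra maintains exact precision, and printed values are rounded; a single final rounding: 4 significant figures.
Distance L = v·t = 0.6053 m/s × 5867 s = 3551 m.
Hardness H = 55.35 HV × 9.807 MPa/HV = 542.8 MPa = 5.428e+08 Pa.
Contact area A = 0.01312 m × 0.004747 m = 6.228e-05 m².
Working in SI base units: W = 2.441 N, H = 5.428e+08 Pa, K = 1.580e-04.
By Archard's law, V = K·W·L/H = 1.580e-04 · 2.441 · 3551 / 5.428e+08 = 2.523e-09 m³.
Mean depth h = V/A = 2.523e-09 / 6.228e-05 = 4.051e-05 m.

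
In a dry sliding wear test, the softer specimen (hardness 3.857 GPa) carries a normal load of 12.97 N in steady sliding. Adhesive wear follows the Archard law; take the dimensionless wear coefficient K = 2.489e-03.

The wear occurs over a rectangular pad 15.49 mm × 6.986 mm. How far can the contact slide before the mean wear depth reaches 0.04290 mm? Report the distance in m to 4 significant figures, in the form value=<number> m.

The algebra maintains exact precision. The intermediates are shown rounded — rounded once at the end, at four significant digits.
Hardness H = 3.857 GPa = 3.857e+09 Pa.
Pad sides 15.49 mm × 6.986 mm = 0.01549 m × 0.006986 m. Contact area A = 0.01549 m × 0.006986 m = 1.082e-04 m².
Depth limit h_lim = 0.04290 mm = 4.290e-05 m.
In SI base units, W = 12.97 N, H = 3.857e+09 Pa, K = 2.489e-03.
Limit volume V_lim = h_lim·A = 4.290e-05 · 1.082e-04 = 4.642e-09 m³.
Thus life L = V_lim·H/(K·W) = 4.642e-09 · 3.857e+09 / (2.489e-03 · 12.97) = 554.7 m.

value=554.7 m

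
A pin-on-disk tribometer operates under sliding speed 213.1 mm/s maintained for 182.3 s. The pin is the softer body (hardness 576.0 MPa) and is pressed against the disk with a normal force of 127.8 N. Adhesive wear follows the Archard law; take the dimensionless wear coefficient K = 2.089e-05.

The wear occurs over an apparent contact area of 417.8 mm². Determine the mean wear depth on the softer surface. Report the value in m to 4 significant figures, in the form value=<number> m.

value=4.310e-07 m

All arithmetic carries full precision — intermediates are shown rounded; rounded just once, at 4 significant figures.
Sliding speed v = 213.1 mm/s = 0.2131 m/s. Distance covered L = v·t = 0.2131 m/s × 182.3 s = 38.85 m.
Hardness H = 576.0 MPa = 5.760e+08 Pa.
Contact area A = 417.8 mm² = 4.178e-04 m².
Expressed in SI base units: W = 127.8 N, H = 5.760e+08 Pa, K = 2.089e-05.
Apply Archard: V = K·W·L/H = 2.089e-05 · 127.8 · 38.85 / 5.760e+08 = 1.801e-10 m³.
Mean depth h = V/A = 1.801e-10 / 4.178e-04 = 4.310e-07 m.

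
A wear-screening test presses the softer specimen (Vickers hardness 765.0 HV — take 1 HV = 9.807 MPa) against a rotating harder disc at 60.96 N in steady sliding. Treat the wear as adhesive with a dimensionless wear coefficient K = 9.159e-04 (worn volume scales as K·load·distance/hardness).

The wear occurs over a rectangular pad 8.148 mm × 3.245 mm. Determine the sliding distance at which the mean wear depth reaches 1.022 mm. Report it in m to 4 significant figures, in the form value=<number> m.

Intermediates appear rounded. All working math maintains exact precision; one final rounding to 4 significant digits.
Convert: Hardness H = 765.0 HV × 9.807 MPa/HV = 7502 MPa = 7.502e+09 Pa.
Convert: Pad sides 8.148 mm × 3.245 mm = 0.008148 m × 0.003245 m. Contact area A = 0.008148 m × 0.003245 m = 2.644e-05 m².
Convert: Depth limit h_lim = 1.022 mm = 0.001022 m.
Restated in SI base units: W = 60.96 N, H = 7.502e+09 Pa, K = 9.159e-04.
Permissible volume V_lim = h_lim·A = 0.001022 · 2.644e-05 = 2.702e-08 m³.
Thus life L = V_lim·H/(K·W) = 2.702e-08 · 7.502e+09 / (9.159e-04 · 60.96) = 3631 m.

value=3631 m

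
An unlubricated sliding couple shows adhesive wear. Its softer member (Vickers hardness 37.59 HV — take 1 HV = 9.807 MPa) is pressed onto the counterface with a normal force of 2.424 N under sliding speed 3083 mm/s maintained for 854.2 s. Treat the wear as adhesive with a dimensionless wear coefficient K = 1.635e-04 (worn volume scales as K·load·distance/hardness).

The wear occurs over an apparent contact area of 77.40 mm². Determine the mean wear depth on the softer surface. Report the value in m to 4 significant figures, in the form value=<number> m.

value=3.658e-05 m

All working math runs at full float precision; the intermediates are displayed rounded. Rounded just once, at four significant digits.
Convert: Sliding speed v = 3083 mm/s = 3.083 m/s. Total distance L = v·t = 3.083 m/s × 854.2 s = 2633 m.
Convert: Hardness H = 37.59 HV × 9.807 MPa/HV = 368.6 MPa = 3.686e+08 Pa.
Convert: Contact area A = 77.40 mm² = 7.740e-05 m².
Expressed in SI base units: W = 2.424 N, H = 3.686e+08 Pa, K = 1.635e-04.
Wear volume V = K·W·L/H = 1.635e-04 · 2.424 · 2633 / 3.686e+08 = 2.831e-09 m³.
Average depth h = V/A = 2.831e-09 / 7.740e-05 = 3.658e-05 m.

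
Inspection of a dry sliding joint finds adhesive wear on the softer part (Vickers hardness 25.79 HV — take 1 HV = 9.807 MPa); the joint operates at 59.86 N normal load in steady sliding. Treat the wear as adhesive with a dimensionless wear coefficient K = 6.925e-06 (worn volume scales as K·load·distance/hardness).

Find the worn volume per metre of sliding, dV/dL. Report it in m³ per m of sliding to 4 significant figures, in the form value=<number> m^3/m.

Intermediates are shown rounded. The computation maintains exact precision. Rounded once at the end to 4 significant figures.
Hardness H = 25.79 HV × 9.807 MPa/HV = 252.9 MPa = 2.529e+08 Pa.
As SI base values: W = 59.86 N, H = 2.529e+08 Pa, K = 6.925e-06.
Sliding wear rate dV/dL = K·W/H: 6.925e-06 · 59.86 / 2.529e+08 = 1.639e-12 m³/m.

value=1.639e-12 m^3/m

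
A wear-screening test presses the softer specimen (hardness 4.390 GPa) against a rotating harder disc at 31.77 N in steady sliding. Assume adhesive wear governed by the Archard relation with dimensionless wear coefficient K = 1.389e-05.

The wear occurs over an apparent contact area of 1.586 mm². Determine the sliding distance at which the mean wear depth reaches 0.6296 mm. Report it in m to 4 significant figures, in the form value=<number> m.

value=9934 m

Intermediates appear rounded, and every step keeps full float precision. Rounded once at the end: 4 significant figures.
Convert: Hardness H = 4.390 GPa = 4.390e+09 Pa.
Convert: Contact area A = 1.586 mm² = 1.586e-06 m².
Convert: Depth limit h_lim = 0.6296 mm = 6.296e-04 m.
Expressed in SI base units: W = 31.77 N, H = 4.390e+09 Pa, K = 1.389e-05.
Wearable volume V_lim = h_lim·A = 6.296e-04 · 1.586e-06 = 9.985e-10 m³.
Sliding life L = V_lim·H/(K·W) = 9.985e-10 · 4.390e+09 / (1.389e-05 · 31.77) = 9934 m.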